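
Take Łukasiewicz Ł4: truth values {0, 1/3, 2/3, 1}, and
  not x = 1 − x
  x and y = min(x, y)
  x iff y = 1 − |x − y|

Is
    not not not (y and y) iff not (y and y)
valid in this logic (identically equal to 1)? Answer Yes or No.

y = 0 ↦ 1
y = 1/3 ↦ 1
y = 2/3 ↦ 1
y = 1 ↦ 1
Every assignment gives a value ≥ 1.

Yes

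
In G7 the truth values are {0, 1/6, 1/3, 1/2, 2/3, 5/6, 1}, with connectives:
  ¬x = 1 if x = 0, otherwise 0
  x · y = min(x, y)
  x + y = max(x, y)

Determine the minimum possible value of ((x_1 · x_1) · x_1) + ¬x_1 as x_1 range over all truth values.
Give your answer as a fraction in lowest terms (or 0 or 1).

1/6

Take x_1 = 1/6:
x_1 · x_1 = 1/6 · 1/6 = 1/6
(x_1 · x_1) · x_1 = 1/6 · 1/6 = 1/6
¬x_1 = ¬1/6 = 0
((x_1 · x_1) · x_1) + ¬x_1 = 1/6 + 0 = 1/6
No assignment yields a value below 1/6, so this is the minimum.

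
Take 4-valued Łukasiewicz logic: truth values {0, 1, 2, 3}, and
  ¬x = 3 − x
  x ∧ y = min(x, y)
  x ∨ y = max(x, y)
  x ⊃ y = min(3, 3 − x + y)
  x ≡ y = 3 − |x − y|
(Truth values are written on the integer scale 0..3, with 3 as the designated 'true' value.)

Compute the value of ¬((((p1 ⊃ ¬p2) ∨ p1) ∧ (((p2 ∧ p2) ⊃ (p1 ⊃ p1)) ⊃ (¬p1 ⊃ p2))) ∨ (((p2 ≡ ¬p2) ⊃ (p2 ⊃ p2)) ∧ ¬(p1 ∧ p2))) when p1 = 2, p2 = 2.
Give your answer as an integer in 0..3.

¬p2 = ¬2 = 1
p1 ⊃ ¬p2 = 2 ⊃ 1 = 2
(p1 ⊃ ¬p2) ∨ p1 = 2 ∨ 2 = 2
p2 ∧ p2 = 2 ∧ 2 = 2
p1 ⊃ p1 = 2 ⊃ 2 = 3
(p2 ∧ p2) ⊃ (p1 ⊃ p1) = 2 ⊃ 3 = 3
¬p1 = ¬2 = 1
¬p1 ⊃ p2 = 1 ⊃ 2 = 3
((p2 ∧ p2) ⊃ (p1 ⊃ p1)) ⊃ (¬p1 ⊃ p2) = 3 ⊃ 3 = 3
((p1 ⊃ ¬p2) ∨ p1) ∧ (((p2 ∧ p2) ⊃ (p1 ⊃ p1)) ⊃ (¬p1 ⊃ p2)) = 2 ∧ 3 = 2
¬p2 = ¬2 = 1
p2 ≡ ¬p2 = 2 ≡ 1 = 2
p2 ⊃ p2 = 2 ⊃ 2 = 3
(p2 ≡ ¬p2) ⊃ (p2 ⊃ p2) = 2 ⊃ 3 = 3
p1 ∧ p2 = 2 ∧ 2 = 2
¬(p1 ∧ p2) = ¬2 = 1
((p2 ≡ ¬p2) ⊃ (p2 ⊃ p2)) ∧ ¬(p1 ∧ p2) = 3 ∧ 1 = 1
(((p1 ⊃ ¬p2) ∨ p1) ∧ (((p2 ∧ p2) ⊃ (p1 ⊃ p1)) ⊃ (¬p1 ⊃ p2))) ∨ (((p2 ≡ ¬p2) ⊃ (p2 ⊃ p2)) ∧ ¬(p1 ∧ p2)) = 2 ∨ 1 = 2
¬((((p1 ⊃ ¬p2) ∨ p1) ∧ (((p2 ∧ p2) ⊃ (p1 ⊃ p1)) ⊃ (¬p1 ⊃ p2))) ∨ (((p2 ≡ ¬p2) ⊃ (p2 ⊃ p2)) ∧ ¬(p1 ∧ p2))) = ¬2 = 1

1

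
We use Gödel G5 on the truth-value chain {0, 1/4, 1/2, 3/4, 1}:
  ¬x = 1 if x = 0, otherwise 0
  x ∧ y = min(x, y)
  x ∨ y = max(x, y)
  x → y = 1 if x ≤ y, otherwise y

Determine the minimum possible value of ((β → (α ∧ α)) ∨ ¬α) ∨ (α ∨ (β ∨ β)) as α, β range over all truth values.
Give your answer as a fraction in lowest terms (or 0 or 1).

1/2

Take α = 1/4, β = 1/2:
α ∧ α = 1/4 ∧ 1/4 = 1/4
β → (α ∧ α) = 1/2 → 1/4 = 1/4
¬α = ¬1/4 = 0
(β → (α ∧ α)) ∨ ¬α = 1/4 ∨ 0 = 1/4
β ∨ β = 1/2 ∨ 1/2 = 1/2
α ∨ (β ∨ β) = 1/4 ∨ 1/2 = 1/2
((β → (α ∧ α)) ∨ ¬α) ∨ (α ∨ (β ∨ β)) = 1/4 ∨ 1/2 = 1/2
No assignment yields a value below 1/2, so this is the minimum.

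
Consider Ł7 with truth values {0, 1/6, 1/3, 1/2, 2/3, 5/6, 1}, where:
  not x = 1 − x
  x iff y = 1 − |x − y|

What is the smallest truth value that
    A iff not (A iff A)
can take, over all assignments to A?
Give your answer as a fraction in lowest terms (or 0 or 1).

0

Take A = 1:
A iff A = 1 iff 1 = 1
not (A iff A) = not 1 = 0
A iff not (A iff A) = 1 iff 0 = 0
No assignment yields a value below 0, so this is the minimum.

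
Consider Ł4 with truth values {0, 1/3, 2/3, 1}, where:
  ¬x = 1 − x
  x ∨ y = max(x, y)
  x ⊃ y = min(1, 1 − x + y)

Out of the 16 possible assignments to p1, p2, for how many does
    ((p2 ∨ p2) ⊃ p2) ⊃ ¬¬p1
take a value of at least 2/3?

8

p1 = 0, p2 = 0 ↦ 0  <
p1 = 0, p2 = 1/3 ↦ 0  <
p1 = 0, p2 = 2/3 ↦ 0  <
p1 = 0, p2 = 1 ↦ 0  <
p1 = 1/3, p2 = 0 ↦ 1/3  <
p1 = 1/3, p2 = 1/3 ↦ 1/3  <
p1 = 1/3, p2 = 2/3 ↦ 1/3  <
p1 = 1/3, p2 = 1 ↦ 1/3  <
p1 = 2/3, p2 = 0 ↦ 2/3  ≥
p1 = 2/3, p2 = 1/3 ↦ 2/3  ≥
p1 = 2/3, p2 = 2/3 ↦ 2/3  ≥
p1 = 2/3, p2 = 1 ↦ 2/3  ≥
p1 = 1, p2 = 0 ↦ 1  ≥
p1 = 1, p2 = 1/3 ↦ 1  ≥
p1 = 1, p2 = 2/3 ↦ 1  ≥
p1 = 1, p2 = 1 ↦ 1  ≥
So 8 of the 16 assignments meet the threshold.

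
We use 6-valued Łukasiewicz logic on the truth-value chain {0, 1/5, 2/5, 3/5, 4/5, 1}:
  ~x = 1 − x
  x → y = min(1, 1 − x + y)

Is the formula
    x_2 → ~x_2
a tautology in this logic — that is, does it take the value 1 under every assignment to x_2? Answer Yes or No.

No

Counterexample: take x_2 = 3/5.
~x_2 = ~3/5 = 2/5
x_2 → ~x_2 = 3/5 → 2/5 = 4/5
This gives 4/5 ≠ 1.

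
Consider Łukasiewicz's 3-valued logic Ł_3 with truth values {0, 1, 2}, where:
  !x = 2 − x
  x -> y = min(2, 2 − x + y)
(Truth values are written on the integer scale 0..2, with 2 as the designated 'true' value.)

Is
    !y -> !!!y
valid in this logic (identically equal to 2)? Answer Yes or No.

y = 0 ↦ 2
y = 1 ↦ 2
y = 2 ↦ 2
Every assignment gives a value ≥ 2.

Yes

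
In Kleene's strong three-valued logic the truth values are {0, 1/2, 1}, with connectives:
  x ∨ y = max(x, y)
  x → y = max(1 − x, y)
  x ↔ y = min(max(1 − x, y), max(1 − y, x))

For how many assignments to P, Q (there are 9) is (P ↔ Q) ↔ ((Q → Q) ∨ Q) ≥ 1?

P = 0, Q = 0 ↦ 1  ≥
P = 0, Q = 1/2 ↦ 1/2  <
P = 0, Q = 1 ↦ 0  <
P = 1/2, Q = 0 ↦ 1/2  <
P = 1/2, Q = 1/2 ↦ 1/2  <
P = 1/2, Q = 1 ↦ 1/2  <
P = 1, Q = 0 ↦ 0  <
P = 1, Q = 1/2 ↦ 1/2  <
P = 1, Q = 1 ↦ 1  ≥
So 2 of the 9 assignments meet the threshold.

2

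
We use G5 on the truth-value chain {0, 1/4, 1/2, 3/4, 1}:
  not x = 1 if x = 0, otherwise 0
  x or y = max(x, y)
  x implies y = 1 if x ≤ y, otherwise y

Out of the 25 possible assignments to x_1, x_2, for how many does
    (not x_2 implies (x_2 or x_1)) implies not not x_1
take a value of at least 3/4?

value 1: 21 assignments (counts)
value 0: 4 assignments
So 21 of the 25 assignments meet the threshold.

21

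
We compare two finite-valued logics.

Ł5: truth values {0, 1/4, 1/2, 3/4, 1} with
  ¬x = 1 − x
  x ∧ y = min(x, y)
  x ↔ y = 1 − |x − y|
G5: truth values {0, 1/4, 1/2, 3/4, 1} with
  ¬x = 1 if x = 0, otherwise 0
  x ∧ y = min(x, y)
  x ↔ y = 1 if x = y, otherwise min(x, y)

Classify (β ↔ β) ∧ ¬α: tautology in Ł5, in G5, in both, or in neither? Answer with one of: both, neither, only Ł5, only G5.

In Ł5: at α = 1/4, β = 0 the value is 3/4 — not a tautology.
In G5: at α = 1/4, β = 0 the value is 0 — not a tautology.

neither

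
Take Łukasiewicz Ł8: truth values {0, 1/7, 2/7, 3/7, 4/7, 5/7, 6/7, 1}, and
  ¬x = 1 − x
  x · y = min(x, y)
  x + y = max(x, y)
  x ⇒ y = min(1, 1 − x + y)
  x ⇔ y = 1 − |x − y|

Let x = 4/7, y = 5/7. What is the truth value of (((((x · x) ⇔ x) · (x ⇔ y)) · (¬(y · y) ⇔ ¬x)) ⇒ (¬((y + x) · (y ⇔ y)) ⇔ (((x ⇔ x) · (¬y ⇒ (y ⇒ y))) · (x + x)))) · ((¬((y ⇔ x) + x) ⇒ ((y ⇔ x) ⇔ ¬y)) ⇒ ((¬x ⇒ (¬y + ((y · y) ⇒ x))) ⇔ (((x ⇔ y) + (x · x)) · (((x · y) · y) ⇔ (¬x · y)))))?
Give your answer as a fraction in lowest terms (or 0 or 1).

6/7

x · x = 4/7 · 4/7 = 4/7
(x · x) ⇔ x = 4/7 ⇔ 4/7 = 1
x ⇔ y = 4/7 ⇔ 5/7 = 6/7
((x · x) ⇔ x) · (x ⇔ y) = 1 · 6/7 = 6/7
y · y = 5/7 · 5/7 = 5/7
¬(y · y) = ¬5/7 = 2/7
¬x = ¬4/7 = 3/7
¬(y · y) ⇔ ¬x = 2/7 ⇔ 3/7 = 6/7
(((x · x) ⇔ x) · (x ⇔ y)) · (¬(y · y) ⇔ ¬x) = 6/7 · 6/7 = 6/7
y + x = 5/7 + 4/7 = 5/7
y ⇔ y = 5/7 ⇔ 5/7 = 1
(y + x) · (y ⇔ y) = 5/7 · 1 = 5/7
¬((y + x) · (y ⇔ y)) = ¬5/7 = 2/7
x ⇔ x = 4/7 ⇔ 4/7 = 1
¬y = ¬5/7 = 2/7
y ⇒ y = 5/7 ⇒ 5/7 = 1
¬y ⇒ (y ⇒ y) = 2/7 ⇒ 1 = 1
(x ⇔ x) · (¬y ⇒ (y ⇒ y)) = 1 · 1 = 1
x + x = 4/7 + 4/7 = 4/7
((x ⇔ x) · (¬y ⇒ (y ⇒ y))) · (x + x) = 1 · 4/7 = 4/7
¬((y + x) · (y ⇔ y)) ⇔ (((x ⇔ x) · (¬y ⇒ (y ⇒ y))) · (x + x)) = 2/7 ⇔ 4/7 = 5/7
((((x · x) ⇔ x) · (x ⇔ y)) · (¬(y · y) ⇔ ¬x)) ⇒ (¬((y + x) · (y ⇔ y)) ⇔ (((x ⇔ x) · (¬y ⇒ (y ⇒ y))) · (x + x))) = 6/7 ⇒ 5/7 = 6/7
y ⇔ x = 5/7 ⇔ 4/7 = 6/7
(y ⇔ x) + x = 6/7 + 4/7 = 6/7
¬((y ⇔ x) + x) = ¬6/7 = 1/7
y ⇔ x = 5/7 ⇔ 4/7 = 6/7
¬y = ¬5/7 = 2/7
(y ⇔ x) ⇔ ¬y = 6/7 ⇔ 2/7 = 3/7
¬((y ⇔ x) + x) ⇒ ((y ⇔ x) ⇔ ¬y) = 1/7 ⇒ 3/7 = 1
¬x = ¬4/7 = 3/7
¬y = ¬5/7 = 2/7
y · y = 5/7 · 5/7 = 5/7
(y · y) ⇒ x = 5/7 ⇒ 4/7 = 6/7
¬y + ((y · y) ⇒ x) = 2/7 + 6/7 = 6/7
¬x ⇒ (¬y + ((y · y) ⇒ x)) = 3/7 ⇒ 6/7 = 1
x ⇔ y = 4/7 ⇔ 5/7 = 6/7
x · x = 4/7 · 4/7 = 4/7
(x ⇔ y) + (x · x) = 6/7 + 4/7 = 6/7
x · y = 4/7 · 5/7 = 4/7
(x · y) · y = 4/7 · 5/7 = 4/7
¬x = ¬4/7 = 3/7
¬x · y = 3/7 · 5/7 = 3/7
((x · y) · y) ⇔ (¬x · y) = 4/7 ⇔ 3/7 = 6/7
((x ⇔ y) + (x · x)) · (((x · y) · y) ⇔ (¬x · y)) = 6/7 · 6/7 = 6/7
(¬x ⇒ (¬y + ((y · y) ⇒ x))) ⇔ (((x ⇔ y) + (x · x)) · (((x · y) · y) ⇔ (¬x · y))) = 1 ⇔ 6/7 = 6/7
(¬((y ⇔ x) + x) ⇒ ((y ⇔ x) ⇔ ¬y)) ⇒ ((¬x ⇒ (¬y + ((y · y) ⇒ x))) ⇔ (((x ⇔ y) + (x · x)) · (((x · y) · y) ⇔ (¬x · y)))) = 1 ⇒ 6/7 = 6/7
(((((x · x) ⇔ x) · (x ⇔ y)) · (¬(y · y) ⇔ ¬x)) ⇒ (¬((y + x) · (y ⇔ y)) ⇔ (((x ⇔ x) · (¬y ⇒ (y ⇒ y))) · (x + x)))) · ((¬((y ⇔ x) + x) ⇒ ((y ⇔ x) ⇔ ¬y)) ⇒ ((¬x ⇒ (¬y + ((y · y) ⇒ x))) ⇔ (((x ⇔ y) + (x · x)) · (((x · y) · y) ⇔ (¬x · y))))) = 6/7 · 6/7 = 6/7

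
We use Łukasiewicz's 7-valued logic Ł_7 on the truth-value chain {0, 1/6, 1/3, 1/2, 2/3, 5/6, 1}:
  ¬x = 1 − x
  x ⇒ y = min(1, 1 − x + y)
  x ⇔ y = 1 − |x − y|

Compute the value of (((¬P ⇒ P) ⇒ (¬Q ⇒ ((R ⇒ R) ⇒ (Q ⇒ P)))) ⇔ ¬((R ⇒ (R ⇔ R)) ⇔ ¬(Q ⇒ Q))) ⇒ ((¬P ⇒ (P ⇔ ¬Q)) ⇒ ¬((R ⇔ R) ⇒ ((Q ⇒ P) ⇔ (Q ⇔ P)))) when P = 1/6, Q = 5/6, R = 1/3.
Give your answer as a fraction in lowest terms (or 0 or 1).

¬P = ¬1/6 = 5/6
¬P ⇒ P = 5/6 ⇒ 1/6 = 1/3
¬Q = ¬5/6 = 1/6
R ⇒ R = 1/3 ⇒ 1/3 = 1
Q ⇒ P = 5/6 ⇒ 1/6 = 1/3
(R ⇒ R) ⇒ (Q ⇒ P) = 1 ⇒ 1/3 = 1/3
¬Q ⇒ ((R ⇒ R) ⇒ (Q ⇒ P)) = 1/6 ⇒ 1/3 = 1
(¬P ⇒ P) ⇒ (¬Q ⇒ ((R ⇒ R) ⇒ (Q ⇒ P))) = 1/3 ⇒ 1 = 1
R ⇔ R = 1/3 ⇔ 1/3 = 1
R ⇒ (R ⇔ R) = 1/3 ⇒ 1 = 1
Q ⇒ Q = 5/6 ⇒ 5/6 = 1
¬(Q ⇒ Q) = ¬1 = 0
(R ⇒ (R ⇔ R)) ⇔ ¬(Q ⇒ Q) = 1 ⇔ 0 = 0
¬((R ⇒ (R ⇔ R)) ⇔ ¬(Q ⇒ Q)) = ¬0 = 1
((¬P ⇒ P) ⇒ (¬Q ⇒ ((R ⇒ R) ⇒ (Q ⇒ P)))) ⇔ ¬((R ⇒ (R ⇔ R)) ⇔ ¬(Q ⇒ Q)) = 1 ⇔ 1 = 1
¬P = ¬1/6 = 5/6
¬Q = ¬5/6 = 1/6
P ⇔ ¬Q = 1/6 ⇔ 1/6 = 1
¬P ⇒ (P ⇔ ¬Q) = 5/6 ⇒ 1 = 1
R ⇔ R = 1/3 ⇔ 1/3 = 1
Q ⇒ P = 5/6 ⇒ 1/6 = 1/3
Q ⇔ P = 5/6 ⇔ 1/6 = 1/3
(Q ⇒ P) ⇔ (Q ⇔ P) = 1/3 ⇔ 1/3 = 1
(R ⇔ R) ⇒ ((Q ⇒ P) ⇔ (Q ⇔ P)) = 1 ⇒ 1 = 1
¬((R ⇔ R) ⇒ ((Q ⇒ P) ⇔ (Q ⇔ P))) = ¬1 = 0
(¬P ⇒ (P ⇔ ¬Q)) ⇒ ¬((R ⇔ R) ⇒ ((Q ⇒ P) ⇔ (Q ⇔ P))) = 1 ⇒ 0 = 0
(((¬P ⇒ P) ⇒ (¬Q ⇒ ((R ⇒ R) ⇒ (Q ⇒ P)))) ⇔ ¬((R ⇒ (R ⇔ R)) ⇔ ¬(Q ⇒ Q))) ⇒ ((¬P ⇒ (P ⇔ ¬Q)) ⇒ ¬((R ⇔ R) ⇒ ((Q ⇒ P) ⇔ (Q ⇔ P)))) = 1 ⇒ 0 = 0

0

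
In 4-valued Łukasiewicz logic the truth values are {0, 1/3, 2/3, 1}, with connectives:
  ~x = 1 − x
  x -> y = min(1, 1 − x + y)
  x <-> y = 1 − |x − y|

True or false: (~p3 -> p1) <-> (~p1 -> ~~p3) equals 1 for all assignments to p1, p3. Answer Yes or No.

Yes

p1 = 0, p3 = 0 ↦ 1
p1 = 0, p3 = 1/3 ↦ 1
p1 = 0, p3 = 2/3 ↦ 1
p1 = 0, p3 = 1 ↦ 1
p1 = 1/3, p3 = 0 ↦ 1
p1 = 1/3, p3 = 1/3 ↦ 1
p1 = 1/3, p3 = 2/3 ↦ 1
p1 = 1/3, p3 = 1 ↦ 1
p1 = 2/3, p3 = 0 ↦ 1
p1 = 2/3, p3 = 1/3 ↦ 1
p1 = 2/3, p3 = 2/3 ↦ 1
p1 = 2/3, p3 = 1 ↦ 1
p1 = 1, p3 = 0 ↦ 1
p1 = 1, p3 = 1/3 ↦ 1
p1 = 1, p3 = 2/3 ↦ 1
p1 = 1, p3 = 1 ↦ 1
Every assignment gives a value ≥ 1.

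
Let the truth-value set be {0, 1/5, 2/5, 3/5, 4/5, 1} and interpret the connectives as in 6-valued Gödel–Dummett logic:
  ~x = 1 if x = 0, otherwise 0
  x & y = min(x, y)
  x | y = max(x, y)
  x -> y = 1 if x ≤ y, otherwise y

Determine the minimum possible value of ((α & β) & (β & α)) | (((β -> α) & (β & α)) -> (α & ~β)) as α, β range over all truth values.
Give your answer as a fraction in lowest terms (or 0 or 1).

Take α = 1/5, β = 1/5:
α & β = 1/5 & 1/5 = 1/5
β & α = 1/5 & 1/5 = 1/5
(α & β) & (β & α) = 1/5 & 1/5 = 1/5
β -> α = 1/5 -> 1/5 = 1
β & α = 1/5 & 1/5 = 1/5
(β -> α) & (β & α) = 1 & 1/5 = 1/5
~β = ~1/5 = 0
α & ~β = 1/5 & 0 = 0
((β -> α) & (β & α)) -> (α & ~β) = 1/5 -> 0 = 0
((α & β) & (β & α)) | (((β -> α) & (β & α)) -> (α & ~β)) = 1/5 | 0 = 1/5
No assignment yields a value below 1/5, so this is the minimum.

1/5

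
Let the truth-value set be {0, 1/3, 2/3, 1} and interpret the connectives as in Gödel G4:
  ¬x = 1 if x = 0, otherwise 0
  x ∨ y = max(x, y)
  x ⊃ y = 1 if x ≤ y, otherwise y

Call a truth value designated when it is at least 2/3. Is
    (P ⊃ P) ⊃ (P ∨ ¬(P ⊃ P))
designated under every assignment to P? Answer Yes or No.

No

Counterexample: take P = 0.
P ⊃ P = 0 ⊃ 0 = 1
P ⊃ P = 0 ⊃ 0 = 1
¬(P ⊃ P) = ¬1 = 0
P ∨ ¬(P ⊃ P) = 0 ∨ 0 = 0
(P ⊃ P) ⊃ (P ∨ ¬(P ⊃ P)) = 1 ⊃ 0 = 0
This gives 0, which is below 2/3.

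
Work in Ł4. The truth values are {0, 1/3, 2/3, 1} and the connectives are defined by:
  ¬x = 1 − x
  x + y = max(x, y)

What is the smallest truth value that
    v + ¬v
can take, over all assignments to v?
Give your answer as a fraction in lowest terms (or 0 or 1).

Take v = 1/3:
¬v = ¬1/3 = 2/3
v + ¬v = 1/3 + 2/3 = 2/3
No assignment yields a value below 2/3, so this is the minimum.

2/3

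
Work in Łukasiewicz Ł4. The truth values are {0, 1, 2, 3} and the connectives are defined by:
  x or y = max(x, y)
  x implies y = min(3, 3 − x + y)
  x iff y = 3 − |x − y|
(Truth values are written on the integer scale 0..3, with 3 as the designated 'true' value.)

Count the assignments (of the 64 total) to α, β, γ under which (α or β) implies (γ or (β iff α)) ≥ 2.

value 3: 42 assignments (counts)
value 2: 14 assignments (counts)
value 1: 6 assignments
value 0: 2 assignments
So 56 of the 64 assignments meet the threshold.

56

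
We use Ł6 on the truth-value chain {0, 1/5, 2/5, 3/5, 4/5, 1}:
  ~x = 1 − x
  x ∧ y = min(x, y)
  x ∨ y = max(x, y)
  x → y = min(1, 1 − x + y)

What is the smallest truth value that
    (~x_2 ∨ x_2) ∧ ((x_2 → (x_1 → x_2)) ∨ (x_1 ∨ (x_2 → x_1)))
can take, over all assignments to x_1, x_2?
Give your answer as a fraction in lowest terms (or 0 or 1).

Take x_1 = 0, x_2 = 2/5:
~x_2 = ~2/5 = 3/5
~x_2 ∨ x_2 = 3/5 ∨ 2/5 = 3/5
x_1 → x_2 = 0 → 2/5 = 1
x_2 → (x_1 → x_2) = 2/5 → 1 = 1
x_2 → x_1 = 2/5 → 0 = 3/5
x_1 ∨ (x_2 → x_1) = 0 ∨ 3/5 = 3/5
(x_2 → (x_1 → x_2)) ∨ (x_1 ∨ (x_2 → x_1)) = 1 ∨ 3/5 = 1
(~x_2 ∨ x_2) ∧ ((x_2 → (x_1 → x_2)) ∨ (x_1 ∨ (x_2 → x_1))) = 3/5 ∧ 1 = 3/5
No assignment yields a value below 3/5, so this is the minimum.

3/5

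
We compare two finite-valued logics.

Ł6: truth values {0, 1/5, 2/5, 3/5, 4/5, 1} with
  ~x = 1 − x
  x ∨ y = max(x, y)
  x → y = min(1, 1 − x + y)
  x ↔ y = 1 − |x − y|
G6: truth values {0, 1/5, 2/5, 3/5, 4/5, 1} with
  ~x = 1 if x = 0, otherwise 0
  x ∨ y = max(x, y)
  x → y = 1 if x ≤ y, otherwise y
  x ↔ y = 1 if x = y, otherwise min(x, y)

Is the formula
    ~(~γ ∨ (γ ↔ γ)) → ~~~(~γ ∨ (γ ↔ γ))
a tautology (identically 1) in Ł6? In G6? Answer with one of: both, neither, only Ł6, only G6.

both

In Ł6: every assignment gives 1 — tautology.
In G6: every assignment gives 1 — tautology.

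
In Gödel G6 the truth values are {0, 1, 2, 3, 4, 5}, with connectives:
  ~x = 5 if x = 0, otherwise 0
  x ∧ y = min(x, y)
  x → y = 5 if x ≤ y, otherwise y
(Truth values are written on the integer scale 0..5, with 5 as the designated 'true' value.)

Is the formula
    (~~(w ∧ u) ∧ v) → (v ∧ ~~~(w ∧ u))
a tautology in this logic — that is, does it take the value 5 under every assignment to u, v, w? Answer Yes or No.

Counterexample: take u = 1, v = 1, w = 1.
w ∧ u = 1 ∧ 1 = 1
~(w ∧ u) = ~1 = 0
~~(w ∧ u) = ~0 = 5
~~(w ∧ u) ∧ v = 5 ∧ 1 = 1
w ∧ u = 1 ∧ 1 = 1
~(w ∧ u) = ~1 = 0
~~(w ∧ u) = ~0 = 5
~~~(w ∧ u) = ~5 = 0
v ∧ ~~~(w ∧ u) = 1 ∧ 0 = 0
(~~(w ∧ u) ∧ v) → (v ∧ ~~~(w ∧ u)) = 1 → 0 = 0
This gives 0 ≠ 5.

No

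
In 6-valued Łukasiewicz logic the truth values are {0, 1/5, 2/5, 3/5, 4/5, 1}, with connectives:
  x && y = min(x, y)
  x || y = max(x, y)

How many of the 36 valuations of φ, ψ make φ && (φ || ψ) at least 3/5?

18

value 1: 6 assignments (counts)
value 4/5: 6 assignments (counts)
value 3/5: 6 assignments (counts)
value 2/5: 6 assignments
value 1/5: 6 assignments
value 0: 6 assignments
So 18 of the 36 assignments meet the threshold.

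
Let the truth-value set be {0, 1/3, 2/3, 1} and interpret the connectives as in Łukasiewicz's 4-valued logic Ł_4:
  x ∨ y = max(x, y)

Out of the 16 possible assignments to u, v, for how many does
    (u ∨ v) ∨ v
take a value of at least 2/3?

12

u = 0, v = 0 ↦ 0  <
u = 0, v = 1/3 ↦ 1/3  <
u = 0, v = 2/3 ↦ 2/3  ≥
u = 0, v = 1 ↦ 1  ≥
u = 1/3, v = 0 ↦ 1/3  <
u = 1/3, v = 1/3 ↦ 1/3  <
u = 1/3, v = 2/3 ↦ 2/3  ≥
u = 1/3, v = 1 ↦ 1  ≥
u = 2/3, v = 0 ↦ 2/3  ≥
u = 2/3, v = 1/3 ↦ 2/3  ≥
u = 2/3, v = 2/3 ↦ 2/3  ≥
u = 2/3, v = 1 ↦ 1  ≥
u = 1, v = 0 ↦ 1  ≥
u = 1, v = 1/3 ↦ 1  ≥
u = 1, v = 2/3 ↦ 1  ≥
u = 1, v = 1 ↦ 1  ≥
So 12 of the 16 assignments meet the threshold.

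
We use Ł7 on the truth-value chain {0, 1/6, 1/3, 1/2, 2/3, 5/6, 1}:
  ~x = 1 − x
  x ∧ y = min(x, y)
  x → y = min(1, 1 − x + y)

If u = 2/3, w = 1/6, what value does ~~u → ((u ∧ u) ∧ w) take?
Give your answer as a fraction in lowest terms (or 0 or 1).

~u = ~2/3 = 1/3
~~u = ~1/3 = 2/3
u ∧ u = 2/3 ∧ 2/3 = 2/3
(u ∧ u) ∧ w = 2/3 ∧ 1/6 = 1/6
~~u → ((u ∧ u) ∧ w) = 2/3 → 1/6 = 1/2

1/2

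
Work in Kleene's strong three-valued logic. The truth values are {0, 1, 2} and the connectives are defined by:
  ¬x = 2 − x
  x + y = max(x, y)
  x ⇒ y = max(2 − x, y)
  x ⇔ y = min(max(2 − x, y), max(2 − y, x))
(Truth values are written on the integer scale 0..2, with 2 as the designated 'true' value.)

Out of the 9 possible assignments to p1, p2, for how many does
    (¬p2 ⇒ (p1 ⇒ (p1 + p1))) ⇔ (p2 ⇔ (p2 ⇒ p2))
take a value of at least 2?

p1 = 0, p2 = 0 ↦ 0  <
p1 = 0, p2 = 1 ↦ 1  <
p1 = 0, p2 = 2 ↦ 2  ≥
p1 = 1, p2 = 0 ↦ 1  <
p1 = 1, p2 = 1 ↦ 1  <
p1 = 1, p2 = 2 ↦ 2  ≥
p1 = 2, p2 = 0 ↦ 0  <
p1 = 2, p2 = 1 ↦ 1  <
p1 = 2, p2 = 2 ↦ 2  ≥
So 3 of the 9 assignments meet the threshold.

3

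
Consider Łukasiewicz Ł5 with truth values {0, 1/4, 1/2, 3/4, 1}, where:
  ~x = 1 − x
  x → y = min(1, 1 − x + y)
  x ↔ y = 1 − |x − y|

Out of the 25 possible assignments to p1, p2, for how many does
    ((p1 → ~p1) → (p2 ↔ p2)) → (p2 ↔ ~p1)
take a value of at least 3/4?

13

value 1: 5 assignments (counts)
value 3/4: 8 assignments (counts)
value 1/2: 6 assignments
value 1/4: 4 assignments
value 0: 2 assignments
So 13 of the 25 assignments meet the threshold.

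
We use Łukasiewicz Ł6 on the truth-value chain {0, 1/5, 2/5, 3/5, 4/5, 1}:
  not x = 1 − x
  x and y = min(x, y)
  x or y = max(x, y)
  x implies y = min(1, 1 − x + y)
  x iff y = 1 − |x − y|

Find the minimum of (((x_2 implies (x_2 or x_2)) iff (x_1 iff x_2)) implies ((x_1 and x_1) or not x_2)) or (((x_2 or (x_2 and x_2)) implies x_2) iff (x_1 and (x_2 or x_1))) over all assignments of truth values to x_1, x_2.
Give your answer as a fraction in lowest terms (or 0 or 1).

3/5

Take x_1 = 2/5, x_2 = 2/5:
x_2 or x_2 = 2/5 or 2/5 = 2/5
x_2 implies (x_2 or x_2) = 2/5 implies 2/5 = 1
x_1 iff x_2 = 2/5 iff 2/5 = 1
(x_2 implies (x_2 or x_2)) iff (x_1 iff x_2) = 1 iff 1 = 1
x_1 and x_1 = 2/5 and 2/5 = 2/5
not x_2 = not 2/5 = 3/5
(x_1 and x_1) or not x_2 = 2/5 or 3/5 = 3/5
((x_2 implies (x_2 or x_2)) iff (x_1 iff x_2)) implies ((x_1 and x_1) or not x_2) = 1 implies 3/5 = 3/5
x_2 and x_2 = 2/5 and 2/5 = 2/5
x_2 or (x_2 and x_2) = 2/5 or 2/5 = 2/5
(x_2 or (x_2 and x_2)) implies x_2 = 2/5 implies 2/5 = 1
x_2 or x_1 = 2/5 or 2/5 = 2/5
x_1 and (x_2 or x_1) = 2/5 and 2/5 = 2/5
((x_2 or (x_2 and x_2)) implies x_2) iff (x_1 and (x_2 or x_1)) = 1 iff 2/5 = 2/5
(((x_2 implies (x_2 or x_2)) iff (x_1 iff x_2)) implies ((x_1 and x_1) or not x_2)) or (((x_2 or (x_2 and x_2)) implies x_2) iff (x_1 and (x_2 or x_1))) = 3/5 or 2/5 = 3/5
No assignment yields a value below 3/5, so this is the minimum.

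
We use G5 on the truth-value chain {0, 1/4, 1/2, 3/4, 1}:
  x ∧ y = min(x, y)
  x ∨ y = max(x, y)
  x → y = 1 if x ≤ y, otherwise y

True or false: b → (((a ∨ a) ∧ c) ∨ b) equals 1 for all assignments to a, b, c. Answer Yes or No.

Yes

At a = 3/4, b = 1/2, c = 0, for instance:
a ∨ a = 3/4 ∨ 3/4 = 3/4
(a ∨ a) ∧ c = 3/4 ∧ 0 = 0
((a ∨ a) ∧ c) ∨ b = 0 ∨ 1/2 = 1/2
b → (((a ∨ a) ∧ c) ∨ b) = 1/2 → 1/2 = 1
and checking the remaining 124 assignments likewise gives ≥ 1 in every case.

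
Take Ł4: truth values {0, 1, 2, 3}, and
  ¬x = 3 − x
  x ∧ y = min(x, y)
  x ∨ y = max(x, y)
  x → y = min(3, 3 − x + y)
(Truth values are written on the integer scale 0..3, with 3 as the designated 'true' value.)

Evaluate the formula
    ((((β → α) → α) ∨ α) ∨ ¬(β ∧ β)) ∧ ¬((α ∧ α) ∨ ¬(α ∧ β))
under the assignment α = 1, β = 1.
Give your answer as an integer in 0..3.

1

β → α = 1 → 1 = 3
(β → α) → α = 3 → 1 = 1
((β → α) → α) ∨ α = 1 ∨ 1 = 1
β ∧ β = 1 ∧ 1 = 1
¬(β ∧ β) = ¬1 = 2
(((β → α) → α) ∨ α) ∨ ¬(β ∧ β) = 1 ∨ 2 = 2
α ∧ α = 1 ∧ 1 = 1
α ∧ β = 1 ∧ 1 = 1
¬(α ∧ β) = ¬1 = 2
(α ∧ α) ∨ ¬(α ∧ β) = 1 ∨ 2 = 2
¬((α ∧ α) ∨ ¬(α ∧ β)) = ¬2 = 1
((((β → α) → α) ∨ α) ∨ ¬(β ∧ β)) ∧ ¬((α ∧ α) ∨ ¬(α ∧ β)) = 2 ∧ 1 = 1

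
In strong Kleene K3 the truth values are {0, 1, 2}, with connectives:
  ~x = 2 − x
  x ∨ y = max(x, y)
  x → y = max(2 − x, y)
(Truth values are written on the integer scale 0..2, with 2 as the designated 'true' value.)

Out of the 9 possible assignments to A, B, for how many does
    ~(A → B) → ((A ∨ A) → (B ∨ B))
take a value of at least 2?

5

A = 0, B = 0 ↦ 2  ≥
A = 0, B = 1 ↦ 2  ≥
A = 0, B = 2 ↦ 2  ≥
A = 1, B = 0 ↦ 1  <
A = 1, B = 1 ↦ 1  <
A = 1, B = 2 ↦ 2  ≥
A = 2, B = 0 ↦ 0  <
A = 2, B = 1 ↦ 1  <
A = 2, B = 2 ↦ 2  ≥
So 5 of the 9 assignments meet the threshold.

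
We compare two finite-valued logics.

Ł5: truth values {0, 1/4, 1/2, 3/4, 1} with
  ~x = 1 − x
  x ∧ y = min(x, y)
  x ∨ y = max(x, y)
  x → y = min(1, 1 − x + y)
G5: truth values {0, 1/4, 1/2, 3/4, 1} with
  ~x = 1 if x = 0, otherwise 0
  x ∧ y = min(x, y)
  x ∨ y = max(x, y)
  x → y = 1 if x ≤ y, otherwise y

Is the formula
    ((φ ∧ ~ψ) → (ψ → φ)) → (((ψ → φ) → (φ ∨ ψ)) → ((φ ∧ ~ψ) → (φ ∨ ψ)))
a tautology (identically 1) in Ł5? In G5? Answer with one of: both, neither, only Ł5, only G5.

In Ł5: every assignment gives 1 — tautology.
In G5: every assignment gives 1 — tautology.

both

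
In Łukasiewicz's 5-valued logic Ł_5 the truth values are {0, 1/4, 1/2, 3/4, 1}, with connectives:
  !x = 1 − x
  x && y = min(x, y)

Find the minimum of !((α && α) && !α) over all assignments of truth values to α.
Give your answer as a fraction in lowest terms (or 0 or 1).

1/2

Take α = 1/2:
α && α = 1/2 && 1/2 = 1/2
!α = !1/2 = 1/2
(α && α) && !α = 1/2 && 1/2 = 1/2
!((α && α) && !α) = !1/2 = 1/2
No assignment yields a value below 1/2, so this is the minimum.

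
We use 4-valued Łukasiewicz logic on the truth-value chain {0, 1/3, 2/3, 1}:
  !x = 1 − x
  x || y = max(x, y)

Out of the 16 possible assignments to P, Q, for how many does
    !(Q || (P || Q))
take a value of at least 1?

P = 0, Q = 0 ↦ 1  ≥
P = 0, Q = 1/3 ↦ 2/3  <
P = 0, Q = 2/3 ↦ 1/3  <
P = 0, Q = 1 ↦ 0  <
P = 1/3, Q = 0 ↦ 2/3  <
P = 1/3, Q = 1/3 ↦ 2/3  <
P = 1/3, Q = 2/3 ↦ 1/3  <
P = 1/3, Q = 1 ↦ 0  <
P = 2/3, Q = 0 ↦ 1/3  <
P = 2/3, Q = 1/3 ↦ 1/3  <
P = 2/3, Q = 2/3 ↦ 1/3  <
P = 2/3, Q = 1 ↦ 0  <
P = 1, Q = 0 ↦ 0  <
P = 1, Q = 1/3 ↦ 0  <
P = 1, Q = 2/3 ↦ 0  <
P = 1, Q = 1 ↦ 0  <
So 1 of the 16 assignments meets the threshold.

1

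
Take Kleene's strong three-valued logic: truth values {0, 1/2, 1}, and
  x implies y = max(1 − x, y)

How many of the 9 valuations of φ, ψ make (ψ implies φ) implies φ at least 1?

4

φ = 0, ψ = 0 ↦ 0  <
φ = 0, ψ = 1/2 ↦ 1/2  <
φ = 0, ψ = 1 ↦ 1  ≥
φ = 1/2, ψ = 0 ↦ 1/2  <
φ = 1/2, ψ = 1/2 ↦ 1/2  <
φ = 1/2, ψ = 1 ↦ 1/2  <
φ = 1, ψ = 0 ↦ 1  ≥
φ = 1, ψ = 1/2 ↦ 1  ≥
φ = 1, ψ = 1 ↦ 1  ≥
So 4 of the 9 assignments meet the threshold.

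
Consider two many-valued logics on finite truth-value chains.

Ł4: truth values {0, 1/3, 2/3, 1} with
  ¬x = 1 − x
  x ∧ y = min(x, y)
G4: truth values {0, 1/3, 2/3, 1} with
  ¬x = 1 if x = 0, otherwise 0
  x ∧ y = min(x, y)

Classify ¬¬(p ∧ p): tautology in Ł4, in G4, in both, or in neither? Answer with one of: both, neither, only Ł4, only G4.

In Ł4: at p = 0 the value is 0 — not a tautology.
In G4: at p = 0 the value is 0 — not a tautology.

neither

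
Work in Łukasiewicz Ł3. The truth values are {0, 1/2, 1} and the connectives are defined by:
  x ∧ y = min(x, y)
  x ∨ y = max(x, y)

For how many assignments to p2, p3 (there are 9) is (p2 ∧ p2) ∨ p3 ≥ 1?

p2 = 0, p3 = 0 ↦ 0  <
p2 = 0, p3 = 1/2 ↦ 1/2  <
p2 = 0, p3 = 1 ↦ 1  ≥
p2 = 1/2, p3 = 0 ↦ 1/2  <
p2 = 1/2, p3 = 1/2 ↦ 1/2  <
p2 = 1/2, p3 = 1 ↦ 1  ≥
p2 = 1, p3 = 0 ↦ 1  ≥
p2 = 1, p3 = 1/2 ↦ 1  ≥
p2 = 1, p3 = 1 ↦ 1  ≥
So 5 of the 9 assignments meet the threshold.

5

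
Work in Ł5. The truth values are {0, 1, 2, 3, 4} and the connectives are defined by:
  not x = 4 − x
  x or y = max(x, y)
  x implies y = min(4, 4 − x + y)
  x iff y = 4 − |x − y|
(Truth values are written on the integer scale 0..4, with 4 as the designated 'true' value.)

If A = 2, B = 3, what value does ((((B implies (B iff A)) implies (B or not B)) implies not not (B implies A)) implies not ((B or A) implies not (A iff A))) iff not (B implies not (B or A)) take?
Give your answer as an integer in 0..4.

3

B iff A = 3 iff 2 = 3
B implies (B iff A) = 3 implies 3 = 4
not B = not 3 = 1
B or not B = 3 or 1 = 3
(B implies (B iff A)) implies (B or not B) = 4 implies 3 = 3
B implies A = 3 implies 2 = 3
not (B implies A) = not 3 = 1
not not (B implies A) = not 1 = 3
((B implies (B iff A)) implies (B or not B)) implies not not (B implies A) = 3 implies 3 = 4
B or A = 3 or 2 = 3
A iff A = 2 iff 2 = 4
not (A iff A) = not 4 = 0
(B or A) implies not (A iff A) = 3 implies 0 = 1
not ((B or A) implies not (A iff A)) = not 1 = 3
(((B implies (B iff A)) implies (B or not B)) implies not not (B implies A)) implies not ((B or A) implies not (A iff A)) = 4 implies 3 = 3
B or A = 3 or 2 = 3
not (B or A) = not 3 = 1
B implies not (B or A) = 3 implies 1 = 2
not (B implies not (B or A)) = not 2 = 2
((((B implies (B iff A)) implies (B or not B)) implies not not (B implies A)) implies not ((B or A) implies not (A iff A))) iff not (B implies not (B or A)) = 3 iff 2 = 3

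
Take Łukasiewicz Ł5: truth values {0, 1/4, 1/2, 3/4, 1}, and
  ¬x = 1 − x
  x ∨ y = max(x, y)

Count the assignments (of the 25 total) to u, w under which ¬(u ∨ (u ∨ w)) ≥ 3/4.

4

value 1: 1 assignment (counts)
value 3/4: 3 assignments (counts)
value 1/2: 5 assignments
value 1/4: 7 assignments
value 0: 9 assignments
So 4 of the 25 assignments meet the threshold.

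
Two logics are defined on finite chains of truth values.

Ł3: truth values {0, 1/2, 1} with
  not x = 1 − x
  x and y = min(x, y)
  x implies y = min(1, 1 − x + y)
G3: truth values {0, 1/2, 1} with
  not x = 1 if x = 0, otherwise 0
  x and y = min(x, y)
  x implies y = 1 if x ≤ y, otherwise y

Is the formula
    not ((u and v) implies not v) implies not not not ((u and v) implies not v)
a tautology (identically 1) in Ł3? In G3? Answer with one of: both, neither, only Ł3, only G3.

In Ł3: every assignment gives 1 — tautology.
In G3: every assignment gives 1 — tautology.

both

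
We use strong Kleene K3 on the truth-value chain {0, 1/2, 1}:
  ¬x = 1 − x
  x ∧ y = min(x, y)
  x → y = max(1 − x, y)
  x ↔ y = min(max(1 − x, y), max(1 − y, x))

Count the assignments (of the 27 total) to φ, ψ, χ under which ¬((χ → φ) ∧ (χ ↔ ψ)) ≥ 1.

8

value 1: 8 assignments (counts)
value 1/2: 15 assignments
value 0: 4 assignments
So 8 of the 27 assignments meet the threshold.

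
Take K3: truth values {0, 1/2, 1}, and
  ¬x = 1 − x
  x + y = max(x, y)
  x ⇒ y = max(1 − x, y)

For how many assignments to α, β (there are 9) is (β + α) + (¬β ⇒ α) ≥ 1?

5

α = 0, β = 0 ↦ 0  <
α = 0, β = 1/2 ↦ 1/2  <
α = 0, β = 1 ↦ 1  ≥
α = 1/2, β = 0 ↦ 1/2  <
α = 1/2, β = 1/2 ↦ 1/2  <
α = 1/2, β = 1 ↦ 1  ≥
α = 1, β = 0 ↦ 1  ≥
α = 1, β = 1/2 ↦ 1  ≥
α = 1, β = 1 ↦ 1  ≥
So 5 of the 9 assignments meet the threshold.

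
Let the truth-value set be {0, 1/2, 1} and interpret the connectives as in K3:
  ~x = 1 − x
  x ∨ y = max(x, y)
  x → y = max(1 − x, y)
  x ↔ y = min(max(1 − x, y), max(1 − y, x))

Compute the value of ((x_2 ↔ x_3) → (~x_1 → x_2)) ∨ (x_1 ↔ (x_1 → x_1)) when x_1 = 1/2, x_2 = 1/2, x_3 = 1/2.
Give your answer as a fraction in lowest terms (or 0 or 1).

x_2 ↔ x_3 = 1/2 ↔ 1/2 = 1/2
~x_1 = ~1/2 = 1/2
~x_1 → x_2 = 1/2 → 1/2 = 1/2
(x_2 ↔ x_3) → (~x_1 → x_2) = 1/2 → 1/2 = 1/2
x_1 → x_1 = 1/2 → 1/2 = 1/2
x_1 ↔ (x_1 → x_1) = 1/2 ↔ 1/2 = 1/2
((x_2 ↔ x_3) → (~x_1 → x_2)) ∨ (x_1 ↔ (x_1 → x_1)) = 1/2 ∨ 1/2 = 1/2

1/2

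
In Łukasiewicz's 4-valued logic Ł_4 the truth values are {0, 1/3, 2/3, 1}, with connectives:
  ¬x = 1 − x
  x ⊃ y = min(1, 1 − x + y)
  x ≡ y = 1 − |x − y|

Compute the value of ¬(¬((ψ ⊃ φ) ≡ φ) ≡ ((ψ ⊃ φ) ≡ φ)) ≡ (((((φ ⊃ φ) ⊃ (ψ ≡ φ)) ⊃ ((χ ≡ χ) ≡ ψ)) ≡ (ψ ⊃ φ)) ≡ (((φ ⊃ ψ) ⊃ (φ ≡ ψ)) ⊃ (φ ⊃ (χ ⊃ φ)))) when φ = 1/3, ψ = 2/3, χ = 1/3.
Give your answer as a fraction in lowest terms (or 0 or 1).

ψ ⊃ φ = 2/3 ⊃ 1/3 = 2/3
(ψ ⊃ φ) ≡ φ = 2/3 ≡ 1/3 = 2/3
¬((ψ ⊃ φ) ≡ φ) = ¬2/3 = 1/3
ψ ⊃ φ = 2/3 ⊃ 1/3 = 2/3
(ψ ⊃ φ) ≡ φ = 2/3 ≡ 1/3 = 2/3
¬((ψ ⊃ φ) ≡ φ) ≡ ((ψ ⊃ φ) ≡ φ) = 1/3 ≡ 2/3 = 2/3
¬(¬((ψ ⊃ φ) ≡ φ) ≡ ((ψ ⊃ φ) ≡ φ)) = ¬2/3 = 1/3
φ ⊃ φ = 1/3 ⊃ 1/3 = 1
ψ ≡ φ = 2/3 ≡ 1/3 = 2/3
(φ ⊃ φ) ⊃ (ψ ≡ φ) = 1 ⊃ 2/3 = 2/3
χ ≡ χ = 1/3 ≡ 1/3 = 1
(χ ≡ χ) ≡ ψ = 1 ≡ 2/3 = 2/3
((φ ⊃ φ) ⊃ (ψ ≡ φ)) ⊃ ((χ ≡ χ) ≡ ψ) = 2/3 ⊃ 2/3 = 1
ψ ⊃ φ = 2/3 ⊃ 1/3 = 2/3
(((φ ⊃ φ) ⊃ (ψ ≡ φ)) ⊃ ((χ ≡ χ) ≡ ψ)) ≡ (ψ ⊃ φ) = 1 ≡ 2/3 = 2/3
φ ⊃ ψ = 1/3 ⊃ 2/3 = 1
φ ≡ ψ = 1/3 ≡ 2/3 = 2/3
(φ ⊃ ψ) ⊃ (φ ≡ ψ) = 1 ⊃ 2/3 = 2/3
χ ⊃ φ = 1/3 ⊃ 1/3 = 1
φ ⊃ (χ ⊃ φ) = 1/3 ⊃ 1 = 1
((φ ⊃ ψ) ⊃ (φ ≡ ψ)) ⊃ (φ ⊃ (χ ⊃ φ)) = 2/3 ⊃ 1 = 1
((((φ ⊃ φ) ⊃ (ψ ≡ φ)) ⊃ ((χ ≡ χ) ≡ ψ)) ≡ (ψ ⊃ φ)) ≡ (((φ ⊃ ψ) ⊃ (φ ≡ ψ)) ⊃ (φ ⊃ (χ ⊃ φ))) = 2/3 ≡ 1 = 2/3
¬(¬((ψ ⊃ φ) ≡ φ) ≡ ((ψ ⊃ φ) ≡ φ)) ≡ (((((φ ⊃ φ) ⊃ (ψ ≡ φ)) ⊃ ((χ ≡ χ) ≡ ψ)) ≡ (ψ ⊃ φ)) ≡ (((φ ⊃ ψ) ⊃ (φ ≡ ψ)) ⊃ (φ ⊃ (χ ⊃ φ)))) = 1/3 ≡ 2/3 = 2/3

2/3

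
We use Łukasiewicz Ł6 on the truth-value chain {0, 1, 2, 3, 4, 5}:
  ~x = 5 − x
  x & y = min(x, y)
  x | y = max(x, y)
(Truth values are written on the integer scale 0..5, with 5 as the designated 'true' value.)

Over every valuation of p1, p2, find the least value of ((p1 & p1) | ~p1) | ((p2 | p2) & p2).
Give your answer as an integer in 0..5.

Take p1 = 2, p2 = 0:
p1 & p1 = 2 & 2 = 2
~p1 = ~2 = 3
(p1 & p1) | ~p1 = 2 | 3 = 3
p2 | p2 = 0 | 0 = 0
(p2 | p2) & p2 = 0 & 0 = 0
((p1 & p1) | ~p1) | ((p2 | p2) & p2) = 3 | 0 = 3
No assignment yields a value below 3, so this is the minimum.

3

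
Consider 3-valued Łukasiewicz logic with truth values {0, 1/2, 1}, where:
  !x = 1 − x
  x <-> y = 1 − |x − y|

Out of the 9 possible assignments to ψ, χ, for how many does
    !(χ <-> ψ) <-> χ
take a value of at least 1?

ψ = 0, χ = 0 ↦ 1  ≥
ψ = 0, χ = 1/2 ↦ 1  ≥
ψ = 0, χ = 1 ↦ 1  ≥
ψ = 1/2, χ = 0 ↦ 1/2  <
ψ = 1/2, χ = 1/2 ↦ 1/2  <
ψ = 1/2, χ = 1 ↦ 1/2  <
ψ = 1, χ = 0 ↦ 0  <
ψ = 1, χ = 1/2 ↦ 1  ≥
ψ = 1, χ = 1 ↦ 0  <
So 4 of the 9 assignments meet the threshold.

4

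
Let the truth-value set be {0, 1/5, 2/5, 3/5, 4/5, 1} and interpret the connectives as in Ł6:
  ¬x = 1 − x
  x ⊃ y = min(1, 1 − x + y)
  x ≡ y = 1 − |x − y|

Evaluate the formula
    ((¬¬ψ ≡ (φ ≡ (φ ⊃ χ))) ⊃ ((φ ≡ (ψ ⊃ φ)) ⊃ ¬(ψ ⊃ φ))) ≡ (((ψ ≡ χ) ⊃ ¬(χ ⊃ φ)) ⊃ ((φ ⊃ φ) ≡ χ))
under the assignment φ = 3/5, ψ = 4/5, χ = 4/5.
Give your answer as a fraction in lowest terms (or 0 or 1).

¬ψ = ¬4/5 = 1/5
¬¬ψ = ¬1/5 = 4/5
φ ⊃ χ = 3/5 ⊃ 4/5 = 1
φ ≡ (φ ⊃ χ) = 3/5 ≡ 1 = 3/5
¬¬ψ ≡ (φ ≡ (φ ⊃ χ)) = 4/5 ≡ 3/5 = 4/5
ψ ⊃ φ = 4/5 ⊃ 3/5 = 4/5
φ ≡ (ψ ⊃ φ) = 3/5 ≡ 4/5 = 4/5
ψ ⊃ φ = 4/5 ⊃ 3/5 = 4/5
¬(ψ ⊃ φ) = ¬4/5 = 1/5
(φ ≡ (ψ ⊃ φ)) ⊃ ¬(ψ ⊃ φ) = 4/5 ⊃ 1/5 = 2/5
(¬¬ψ ≡ (φ ≡ (φ ⊃ χ))) ⊃ ((φ ≡ (ψ ⊃ φ)) ⊃ ¬(ψ ⊃ φ)) = 4/5 ⊃ 2/5 = 3/5
ψ ≡ χ = 4/5 ≡ 4/5 = 1
χ ⊃ φ = 4/5 ⊃ 3/5 = 4/5
¬(χ ⊃ φ) = ¬4/5 = 1/5
(ψ ≡ χ) ⊃ ¬(χ ⊃ φ) = 1 ⊃ 1/5 = 1/5
φ ⊃ φ = 3/5 ⊃ 3/5 = 1
(φ ⊃ φ) ≡ χ = 1 ≡ 4/5 = 4/5
((ψ ≡ χ) ⊃ ¬(χ ⊃ φ)) ⊃ ((φ ⊃ φ) ≡ χ) = 1/5 ⊃ 4/5 = 1
((¬¬ψ ≡ (φ ≡ (φ ⊃ χ))) ⊃ ((φ ≡ (ψ ⊃ φ)) ⊃ ¬(ψ ⊃ φ))) ≡ (((ψ ≡ χ) ⊃ ¬(χ ⊃ φ)) ⊃ ((φ ⊃ φ) ≡ χ)) = 3/5 ≡ 1 = 3/5

3/5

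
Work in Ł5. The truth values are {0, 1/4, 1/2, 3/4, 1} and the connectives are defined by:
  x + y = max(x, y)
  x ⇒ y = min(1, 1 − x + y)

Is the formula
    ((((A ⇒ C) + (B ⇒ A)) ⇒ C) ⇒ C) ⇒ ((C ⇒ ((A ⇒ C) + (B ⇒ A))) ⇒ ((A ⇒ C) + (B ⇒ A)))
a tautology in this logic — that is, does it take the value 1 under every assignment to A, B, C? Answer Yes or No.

Yes

At A = 1/4, B = 1, C = 0, for instance:
A ⇒ C = 1/4 ⇒ 0 = 3/4
B ⇒ A = 1 ⇒ 1/4 = 1/4
(A ⇒ C) + (B ⇒ A) = 3/4 + 1/4 = 3/4
((A ⇒ C) + (B ⇒ A)) ⇒ C = 3/4 ⇒ 0 = 1/4
(((A ⇒ C) + (B ⇒ A)) ⇒ C) ⇒ C = 1/4 ⇒ 0 = 3/4
C ⇒ ((A ⇒ C) + (B ⇒ A)) = 0 ⇒ 3/4 = 1
(C ⇒ ((A ⇒ C) + (B ⇒ A))) ⇒ ((A ⇒ C) + (B ⇒ A)) = 1 ⇒ 3/4 = 3/4
((((A ⇒ C) + (B ⇒ A)) ⇒ C) ⇒ C) ⇒ ((C ⇒ ((A ⇒ C) + (B ⇒ A))) ⇒ ((A ⇒ C) + (B ⇒ A))) = 3/4 ⇒ 3/4 = 1
and checking the remaining 124 assignments likewise gives ≥ 1 in every case.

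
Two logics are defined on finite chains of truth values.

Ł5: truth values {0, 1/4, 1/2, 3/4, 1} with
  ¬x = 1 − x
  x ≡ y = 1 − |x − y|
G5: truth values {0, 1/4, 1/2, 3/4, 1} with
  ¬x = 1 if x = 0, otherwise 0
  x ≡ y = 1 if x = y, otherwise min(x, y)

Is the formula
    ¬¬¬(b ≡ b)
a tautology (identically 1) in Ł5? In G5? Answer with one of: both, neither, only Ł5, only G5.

In Ł5: at b = 0 the value is 0 — not a tautology.
In G5: at b = 0 the value is 0 — not a tautology.

neither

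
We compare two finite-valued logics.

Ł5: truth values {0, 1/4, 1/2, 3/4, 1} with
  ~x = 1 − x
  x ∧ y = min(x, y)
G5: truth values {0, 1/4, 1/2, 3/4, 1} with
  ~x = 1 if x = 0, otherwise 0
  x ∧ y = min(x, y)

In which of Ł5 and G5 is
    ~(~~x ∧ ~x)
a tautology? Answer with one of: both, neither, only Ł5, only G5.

only G5

In Ł5: at x = 1/4 the value is 3/4 — not a tautology.
In G5: every assignment gives 1 — tautology.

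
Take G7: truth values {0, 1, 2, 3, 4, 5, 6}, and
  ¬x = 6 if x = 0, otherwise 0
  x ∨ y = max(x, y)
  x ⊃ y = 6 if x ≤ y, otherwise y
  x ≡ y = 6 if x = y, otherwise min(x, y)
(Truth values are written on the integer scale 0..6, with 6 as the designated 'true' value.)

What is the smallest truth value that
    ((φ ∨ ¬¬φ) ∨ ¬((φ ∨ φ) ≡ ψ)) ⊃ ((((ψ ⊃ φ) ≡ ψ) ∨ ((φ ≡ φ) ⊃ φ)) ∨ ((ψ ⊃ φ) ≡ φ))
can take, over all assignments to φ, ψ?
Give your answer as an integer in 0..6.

1

Take φ = 1, ψ = 0:
¬φ = ¬1 = 0
¬¬φ = ¬0 = 6
φ ∨ ¬¬φ = 1 ∨ 6 = 6
φ ∨ φ = 1 ∨ 1 = 1
(φ ∨ φ) ≡ ψ = 1 ≡ 0 = 0
¬((φ ∨ φ) ≡ ψ) = ¬0 = 6
(φ ∨ ¬¬φ) ∨ ¬((φ ∨ φ) ≡ ψ) = 6 ∨ 6 = 6
ψ ⊃ φ = 0 ⊃ 1 = 6
(ψ ⊃ φ) ≡ ψ = 6 ≡ 0 = 0
φ ≡ φ = 1 ≡ 1 = 6
(φ ≡ φ) ⊃ φ = 6 ⊃ 1 = 1
((ψ ⊃ φ) ≡ ψ) ∨ ((φ ≡ φ) ⊃ φ) = 0 ∨ 1 = 1
ψ ⊃ φ = 0 ⊃ 1 = 6
(ψ ⊃ φ) ≡ φ = 6 ≡ 1 = 1
(((ψ ⊃ φ) ≡ ψ) ∨ ((φ ≡ φ) ⊃ φ)) ∨ ((ψ ⊃ φ) ≡ φ) = 1 ∨ 1 = 1
((φ ∨ ¬¬φ) ∨ ¬((φ ∨ φ) ≡ ψ)) ⊃ ((((ψ ⊃ φ) ≡ ψ) ∨ ((φ ≡ φ) ⊃ φ)) ∨ ((ψ ⊃ φ) ≡ φ)) = 6 ⊃ 1 = 1
No assignment yields a value below 1, so this is the minimum.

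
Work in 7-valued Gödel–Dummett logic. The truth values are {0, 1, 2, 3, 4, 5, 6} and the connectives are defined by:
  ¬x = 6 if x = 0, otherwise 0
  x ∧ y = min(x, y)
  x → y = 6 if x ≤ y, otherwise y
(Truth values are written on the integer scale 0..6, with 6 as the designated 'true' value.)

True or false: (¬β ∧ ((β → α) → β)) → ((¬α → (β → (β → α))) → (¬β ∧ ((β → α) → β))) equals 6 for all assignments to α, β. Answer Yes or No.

Yes

At α = 3, β = 3, for instance:
¬β = ¬3 = 0
β → α = 3 → 3 = 6
(β → α) → β = 6 → 3 = 3
¬β ∧ ((β → α) → β) = 0 ∧ 3 = 0
¬α = ¬3 = 0
β → α = 3 → 3 = 6
β → (β → α) = 3 → 6 = 6
¬α → (β → (β → α)) = 0 → 6 = 6
(¬α → (β → (β → α))) → (¬β ∧ ((β → α) → β)) = 6 → 0 = 0
(¬β ∧ ((β → α) → β)) → ((¬α → (β → (β → α))) → (¬β ∧ ((β → α) → β))) = 0 → 0 = 6
and checking the remaining 48 assignments likewise gives ≥ 6 in every case.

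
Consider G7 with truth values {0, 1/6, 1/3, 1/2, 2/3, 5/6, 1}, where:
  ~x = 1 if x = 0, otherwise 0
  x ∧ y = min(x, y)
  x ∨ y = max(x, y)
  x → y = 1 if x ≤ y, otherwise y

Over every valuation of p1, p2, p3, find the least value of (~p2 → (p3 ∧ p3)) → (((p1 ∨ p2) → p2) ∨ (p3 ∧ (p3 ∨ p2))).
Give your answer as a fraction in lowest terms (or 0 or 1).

Take p1 = 1/3, p2 = 1/6, p3 = 0:
~p2 = ~1/6 = 0
p3 ∧ p3 = 0 ∧ 0 = 0
~p2 → (p3 ∧ p3) = 0 → 0 = 1
p1 ∨ p2 = 1/3 ∨ 1/6 = 1/3
(p1 ∨ p2) → p2 = 1/3 → 1/6 = 1/6
p3 ∨ p2 = 0 ∨ 1/6 = 1/6
p3 ∧ (p3 ∨ p2) = 0 ∧ 1/6 = 0
((p1 ∨ p2) → p2) ∨ (p3 ∧ (p3 ∨ p2)) = 1/6 ∨ 0 = 1/6
(~p2 → (p3 ∧ p3)) → (((p1 ∨ p2) → p2) ∨ (p3 ∧ (p3 ∨ p2))) = 1 → 1/6 = 1/6
No assignment yields a value below 1/6, so this is the minimum.

1/6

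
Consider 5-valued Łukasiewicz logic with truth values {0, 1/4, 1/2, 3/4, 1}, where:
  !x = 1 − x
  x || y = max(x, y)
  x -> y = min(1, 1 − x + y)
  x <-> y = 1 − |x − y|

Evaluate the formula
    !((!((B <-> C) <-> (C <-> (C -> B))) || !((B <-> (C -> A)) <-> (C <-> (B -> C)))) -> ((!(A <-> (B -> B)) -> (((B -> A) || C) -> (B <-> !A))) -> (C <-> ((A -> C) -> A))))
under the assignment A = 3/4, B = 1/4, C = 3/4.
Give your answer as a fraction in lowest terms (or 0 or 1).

0

B <-> C = 1/4 <-> 3/4 = 1/2
C -> B = 3/4 -> 1/4 = 1/2
C <-> (C -> B) = 3/4 <-> 1/2 = 3/4
(B <-> C) <-> (C <-> (C -> B)) = 1/2 <-> 3/4 = 3/4
!((B <-> C) <-> (C <-> (C -> B))) = !3/4 = 1/4
C -> A = 3/4 -> 3/4 = 1
B <-> (C -> A) = 1/4 <-> 1 = 1/4
B -> C = 1/4 -> 3/4 = 1
C <-> (B -> C) = 3/4 <-> 1 = 3/4
(B <-> (C -> A)) <-> (C <-> (B -> C)) = 1/4 <-> 3/4 = 1/2
!((B <-> (C -> A)) <-> (C <-> (B -> C))) = !1/2 = 1/2
!((B <-> C) <-> (C <-> (C -> B))) || !((B <-> (C -> A)) <-> (C <-> (B -> C))) = 1/4 || 1/2 = 1/2
B -> B = 1/4 -> 1/4 = 1
A <-> (B -> B) = 3/4 <-> 1 = 3/4
!(A <-> (B -> B)) = !3/4 = 1/4
B -> A = 1/4 -> 3/4 = 1
(B -> A) || C = 1 || 3/4 = 1
!A = !3/4 = 1/4
B <-> !A = 1/4 <-> 1/4 = 1
((B -> A) || C) -> (B <-> !A) = 1 -> 1 = 1
!(A <-> (B -> B)) -> (((B -> A) || C) -> (B <-> !A)) = 1/4 -> 1 = 1
A -> C = 3/4 -> 3/4 = 1
(A -> C) -> A = 1 -> 3/4 = 3/4
C <-> ((A -> C) -> A) = 3/4 <-> 3/4 = 1
(!(A <-> (B -> B)) -> (((B -> A) || C) -> (B <-> !A))) -> (C <-> ((A -> C) -> A)) = 1 -> 1 = 1
(!((B <-> C) <-> (C <-> (C -> B))) || !((B <-> (C -> A)) <-> (C <-> (B -> C)))) -> ((!(A <-> (B -> B)) -> (((B -> A) || C) -> (B <-> !A))) -> (C <-> ((A -> C) -> A))) = 1/2 -> 1 = 1
!((!((B <-> C) <-> (C <-> (C -> B))) || !((B <-> (C -> A)) <-> (C <-> (B -> C)))) -> ((!(A <-> (B -> B)) -> (((B -> A) || C) -> (B <-> !A))) -> (C <-> ((A -> C) -> A)))) = !1 = 0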